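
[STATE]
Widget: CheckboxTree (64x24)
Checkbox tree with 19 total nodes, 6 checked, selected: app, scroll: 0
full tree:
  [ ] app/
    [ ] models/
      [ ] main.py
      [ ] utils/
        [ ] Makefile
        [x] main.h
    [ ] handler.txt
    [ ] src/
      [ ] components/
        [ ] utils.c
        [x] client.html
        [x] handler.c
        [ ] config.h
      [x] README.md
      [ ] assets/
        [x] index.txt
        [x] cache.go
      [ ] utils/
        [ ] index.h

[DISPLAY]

>[-] app/                                                       
   [-] models/                                                  
     [ ] main.py                                                
     [-] utils/                                                 
       [ ] Makefile                                             
       [x] main.h                                               
   [ ] handler.txt                                              
   [-] src/                                                     
     [-] components/                                            
       [ ] utils.c                                              
       [x] client.html                                          
       [x] handler.c                                            
       [ ] config.h                                             
     [x] README.md                                              
     [x] assets/                                                
       [x] index.txt                                            
       [x] cache.go                                             
     [ ] utils/                                                 
       [ ] index.h                                              
                                                                
                                                                
                                                                
                                                                
                                                                


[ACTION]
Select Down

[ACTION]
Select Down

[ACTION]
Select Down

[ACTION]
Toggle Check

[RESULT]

 [-] app/                                                       
   [-] models/                                                  
     [ ] main.py                                                
>    [x] utils/                                                 
       [x] Makefile                                             
       [x] main.h                                               
   [ ] handler.txt                                              
   [-] src/                                                     
     [-] components/                                            
       [ ] utils.c                                              
       [x] client.html                                          
       [x] handler.c                                            
       [ ] config.h                                             
     [x] README.md                                              
     [x] assets/                                                
       [x] index.txt                                            
       [x] cache.go                                             
     [ ] utils/                                                 
       [ ] index.h                                              
                                                                
                                                                
                                                                
                                                                
                                                                


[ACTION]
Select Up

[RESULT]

 [-] app/                                                       
   [-] models/                                                  
>    [ ] main.py                                                
     [x] utils/                                                 
       [x] Makefile                                             
       [x] main.h                                               
   [ ] handler.txt                                              
   [-] src/                                                     
     [-] components/                                            
       [ ] utils.c                                              
       [x] client.html                                          
       [x] handler.c                                            
       [ ] config.h                                             
     [x] README.md                                              
     [x] assets/                                                
       [x] index.txt                                            
       [x] cache.go                                             
     [ ] utils/                                                 
       [ ] index.h                                              
                                                                
                                                                
                                                                
                                                                
                                                                


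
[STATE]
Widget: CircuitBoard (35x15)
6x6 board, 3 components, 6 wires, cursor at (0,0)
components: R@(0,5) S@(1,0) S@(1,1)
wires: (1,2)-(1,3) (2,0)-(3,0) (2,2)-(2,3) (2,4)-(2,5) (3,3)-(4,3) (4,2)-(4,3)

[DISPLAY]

   0 1 2 3 4 5                     
0  [.]                  R          
                                   
1   S   S   · ─ ·                  
                                   
2   ·       · ─ ·   · ─ ·          
    │                              
3   ·           ·                  
                │                  
4           · ─ ·                  
                                   
5                                  
Cursor: (0,0)                      
                                   
                                   


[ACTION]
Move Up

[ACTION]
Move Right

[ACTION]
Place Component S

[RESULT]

   0 1 2 3 4 5                     
0      [S]              R          
                                   
1   S   S   · ─ ·                  
                                   
2   ·       · ─ ·   · ─ ·          
    │                              
3   ·           ·                  
                │                  
4           · ─ ·                  
                                   
5                                  
Cursor: (0,1)                      
                                   
                                   


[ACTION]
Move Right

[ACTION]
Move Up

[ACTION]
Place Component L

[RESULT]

   0 1 2 3 4 5                     
0       S  [L]          R          
                                   
1   S   S   · ─ ·                  
                                   
2   ·       · ─ ·   · ─ ·          
    │                              
3   ·           ·                  
                │                  
4           · ─ ·                  
                                   
5                                  
Cursor: (0,2)                      
                                   
                                   


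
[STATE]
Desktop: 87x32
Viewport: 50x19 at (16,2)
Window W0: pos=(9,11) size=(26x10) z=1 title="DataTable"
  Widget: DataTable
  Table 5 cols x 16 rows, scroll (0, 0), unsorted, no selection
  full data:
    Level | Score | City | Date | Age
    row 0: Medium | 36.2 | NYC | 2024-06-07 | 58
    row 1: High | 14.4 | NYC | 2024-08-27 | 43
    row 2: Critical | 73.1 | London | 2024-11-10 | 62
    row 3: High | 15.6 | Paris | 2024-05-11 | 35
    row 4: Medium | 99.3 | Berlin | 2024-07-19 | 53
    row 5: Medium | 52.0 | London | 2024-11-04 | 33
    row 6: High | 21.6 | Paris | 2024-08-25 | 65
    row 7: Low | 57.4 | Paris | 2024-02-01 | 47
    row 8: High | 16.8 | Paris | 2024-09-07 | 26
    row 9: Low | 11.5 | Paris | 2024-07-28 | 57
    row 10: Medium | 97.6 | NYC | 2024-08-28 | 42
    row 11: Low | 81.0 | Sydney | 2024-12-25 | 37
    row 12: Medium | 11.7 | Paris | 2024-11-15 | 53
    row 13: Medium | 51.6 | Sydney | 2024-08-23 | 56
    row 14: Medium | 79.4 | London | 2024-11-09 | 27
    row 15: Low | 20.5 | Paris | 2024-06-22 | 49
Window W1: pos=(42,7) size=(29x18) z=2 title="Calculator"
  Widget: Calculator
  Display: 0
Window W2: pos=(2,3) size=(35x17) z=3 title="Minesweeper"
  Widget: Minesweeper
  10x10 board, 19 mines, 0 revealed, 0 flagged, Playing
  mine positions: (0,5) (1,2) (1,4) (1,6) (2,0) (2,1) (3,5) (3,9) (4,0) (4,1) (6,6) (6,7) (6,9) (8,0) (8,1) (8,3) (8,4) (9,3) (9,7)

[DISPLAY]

                                                  
━━━━━━━━━━━━━━━━━━━━┓                             
                    ┃                             
────────────────────┨                             
                    ┃                             
                    ┃     ┏━━━━━━━━━━━━━━━━━━━━━━━
                    ┃     ┃ Calculator            
                    ┃     ┠───────────────────────
                    ┃     ┃                       
                    ┃     ┃┌───┬───┬───┬───┐      
                    ┃     ┃│ 7 │ 8 │ 9 │ ÷ │      
                    ┃     ┃├───┼───┼───┼───┤      
                    ┃     ┃│ 4 │ 5 │ 6 │ × │      
                    ┃     ┃├───┼───┼───┼───┤      
                    ┃     ┃│ 1 │ 2 │ 3 │ - │      
                    ┃     ┃├───┼───┼───┼───┤      
                    ┃     ┃│ 0 │ . │ = │ + │      
━━━━━━━━━━━━━━━━━━━━┛     ┃├───┼───┼───┼───┤      
━━━━━━━━━━━━━━━━━━┛       ┃│ C │ MC│ MR│ M+│      


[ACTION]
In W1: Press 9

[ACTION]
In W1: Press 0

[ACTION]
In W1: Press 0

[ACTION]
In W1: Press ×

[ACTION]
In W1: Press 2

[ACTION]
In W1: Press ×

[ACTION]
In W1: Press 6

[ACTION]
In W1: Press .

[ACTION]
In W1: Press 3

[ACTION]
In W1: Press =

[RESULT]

                                                  
━━━━━━━━━━━━━━━━━━━━┓                             
                    ┃                             
────────────────────┨                             
                    ┃                             
                    ┃     ┏━━━━━━━━━━━━━━━━━━━━━━━
                    ┃     ┃ Calculator            
                    ┃     ┠───────────────────────
                    ┃     ┃                      1
                    ┃     ┃┌───┬───┬───┬───┐      
                    ┃     ┃│ 7 │ 8 │ 9 │ ÷ │      
                    ┃     ┃├───┼───┼───┼───┤      
                    ┃     ┃│ 4 │ 5 │ 6 │ × │      
                    ┃     ┃├───┼───┼───┼───┤      
                    ┃     ┃│ 1 │ 2 │ 3 │ - │      
                    ┃     ┃├───┼───┼───┼───┤      
                    ┃     ┃│ 0 │ . │ = │ + │      
━━━━━━━━━━━━━━━━━━━━┛     ┃├───┼───┼───┼───┤      
━━━━━━━━━━━━━━━━━━┛       ┃│ C │ MC│ MR│ M+│      


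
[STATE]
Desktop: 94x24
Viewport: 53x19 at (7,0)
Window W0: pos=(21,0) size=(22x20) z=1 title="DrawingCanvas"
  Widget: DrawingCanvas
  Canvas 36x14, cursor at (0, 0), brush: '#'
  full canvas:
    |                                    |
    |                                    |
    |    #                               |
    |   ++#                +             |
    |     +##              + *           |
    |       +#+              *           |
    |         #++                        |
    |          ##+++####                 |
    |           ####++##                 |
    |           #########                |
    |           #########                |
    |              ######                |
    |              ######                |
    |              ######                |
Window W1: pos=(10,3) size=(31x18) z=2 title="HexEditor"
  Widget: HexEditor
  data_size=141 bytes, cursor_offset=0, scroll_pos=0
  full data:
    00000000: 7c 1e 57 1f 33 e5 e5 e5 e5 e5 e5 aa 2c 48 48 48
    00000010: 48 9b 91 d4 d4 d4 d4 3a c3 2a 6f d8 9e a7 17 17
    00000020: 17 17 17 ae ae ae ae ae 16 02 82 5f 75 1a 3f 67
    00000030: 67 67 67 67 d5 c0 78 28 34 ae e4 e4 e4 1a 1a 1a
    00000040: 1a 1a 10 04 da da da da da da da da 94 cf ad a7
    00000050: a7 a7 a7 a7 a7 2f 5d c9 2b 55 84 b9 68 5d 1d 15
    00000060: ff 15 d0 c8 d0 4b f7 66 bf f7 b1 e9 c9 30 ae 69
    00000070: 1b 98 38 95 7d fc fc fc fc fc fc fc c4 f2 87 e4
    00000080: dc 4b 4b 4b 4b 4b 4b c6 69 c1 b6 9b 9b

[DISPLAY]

              ┏━━━━━━━━━━━━━━━━━━━━┓                 
              ┃ DrawingCanvas      ┃                 
              ┠────────────────────┨                 
   ┏━━━━━━━━━━━━━━━━━━━━━━━━━━━━━┓ ┃                 
   ┃ HexEditor                   ┃ ┃                 
   ┠─────────────────────────────┨ ┃                 
   ┃00000000  7C 1e 57 1f 33 e5 e┃ ┃                 
   ┃00000010  48 9b 91 d4 d4 d4 d┃ ┃                 
   ┃00000020  17 17 17 ae ae ae a┃ ┃                 
   ┃00000030  67 67 67 67 d5 c0 7┃ ┃                 
   ┃00000040  1a 1a 10 04 da da d┃ ┃                 
   ┃00000050  a7 a7 a7 a7 a7 2f 5┃ ┃                 
   ┃00000060  ff 15 d0 c8 d0 4b f┃#┃                 
   ┃00000070  1b 98 38 95 7d fc f┃#┃                 
   ┃00000080  dc 4b 4b 4b 4b 4b 4┃#┃                 
   ┃                             ┃#┃                 
   ┃                             ┃#┃                 
   ┃                             ┃ ┃                 
   ┃                             ┃ ┃                 


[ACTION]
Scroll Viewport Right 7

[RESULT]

       ┏━━━━━━━━━━━━━━━━━━━━┓                        
       ┃ DrawingCanvas      ┃                        
       ┠────────────────────┨                        
━━━━━━━━━━━━━━━━━━━━━━━━━━┓ ┃                        
xEditor                   ┃ ┃                        
──────────────────────────┨ ┃                        
00000  7C 1e 57 1f 33 e5 e┃ ┃                        
00010  48 9b 91 d4 d4 d4 d┃ ┃                        
00020  17 17 17 ae ae ae a┃ ┃                        
00030  67 67 67 67 d5 c0 7┃ ┃                        
00040  1a 1a 10 04 da da d┃ ┃                        
00050  a7 a7 a7 a7 a7 2f 5┃ ┃                        
00060  ff 15 d0 c8 d0 4b f┃#┃                        
00070  1b 98 38 95 7d fc f┃#┃                        
00080  dc 4b 4b 4b 4b 4b 4┃#┃                        
                          ┃#┃                        
                          ┃#┃                        
                          ┃ ┃                        
                          ┃ ┃                        


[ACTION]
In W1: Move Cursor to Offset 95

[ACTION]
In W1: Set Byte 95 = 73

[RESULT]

       ┏━━━━━━━━━━━━━━━━━━━━┓                        
       ┃ DrawingCanvas      ┃                        
       ┠────────────────────┨                        
━━━━━━━━━━━━━━━━━━━━━━━━━━┓ ┃                        
xEditor                   ┃ ┃                        
──────────────────────────┨ ┃                        
00000  7c 1e 57 1f 33 e5 e┃ ┃                        
00010  48 9b 91 d4 d4 d4 d┃ ┃                        
00020  17 17 17 ae ae ae a┃ ┃                        
00030  67 67 67 67 d5 c0 7┃ ┃                        
00040  1a 1a 10 04 da da d┃ ┃                        
00050  a7 a7 a7 a7 a7 2f 5┃ ┃                        
00060  ff 15 d0 c8 d0 4b f┃#┃                        
00070  1b 98 38 95 7d fc f┃#┃                        
00080  dc 4b 4b 4b 4b 4b 4┃#┃                        
                          ┃#┃                        
                          ┃#┃                        
                          ┃ ┃                        
                          ┃ ┃                        


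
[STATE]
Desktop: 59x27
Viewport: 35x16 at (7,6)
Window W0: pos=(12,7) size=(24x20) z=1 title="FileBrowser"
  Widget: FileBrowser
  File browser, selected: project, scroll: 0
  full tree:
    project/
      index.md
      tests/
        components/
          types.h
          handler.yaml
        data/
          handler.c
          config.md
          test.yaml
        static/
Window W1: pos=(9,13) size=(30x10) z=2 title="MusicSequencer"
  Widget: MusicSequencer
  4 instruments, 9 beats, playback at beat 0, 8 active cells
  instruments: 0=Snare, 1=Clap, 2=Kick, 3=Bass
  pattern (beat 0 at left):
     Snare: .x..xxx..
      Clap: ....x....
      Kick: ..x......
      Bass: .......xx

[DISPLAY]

                                   
     ┏━━━━━━━━━━━━━━━━━━━━━━┓      
     ┃ FileBrowser          ┃      
     ┠──────────────────────┨      
     ┃> [-] project/        ┃      
     ┃    index.md          ┃      
     ┃    [+] tests/        ┃      
  ┏━━━━━━━━━━━━━━━━━━━━━━━━━━━━┓   
  ┃ MusicSequencer             ┃   
  ┠────────────────────────────┨   
  ┃      ▼12345678             ┃   
  ┃ Snare·█··███··             ┃   
  ┃  Clap····█····             ┃   
  ┃  Kick··█······             ┃   
  ┃  Bass·······██             ┃   
  ┃                            ┃   


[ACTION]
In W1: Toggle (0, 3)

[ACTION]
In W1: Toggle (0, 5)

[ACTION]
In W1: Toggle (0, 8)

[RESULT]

                                   
     ┏━━━━━━━━━━━━━━━━━━━━━━┓      
     ┃ FileBrowser          ┃      
     ┠──────────────────────┨      
     ┃> [-] project/        ┃      
     ┃    index.md          ┃      
     ┃    [+] tests/        ┃      
  ┏━━━━━━━━━━━━━━━━━━━━━━━━━━━━┓   
  ┃ MusicSequencer             ┃   
  ┠────────────────────────────┨   
  ┃      ▼12345678             ┃   
  ┃ Snare·█·██·█·█             ┃   
  ┃  Clap····█····             ┃   
  ┃  Kick··█······             ┃   
  ┃  Bass·······██             ┃   
  ┃                            ┃   


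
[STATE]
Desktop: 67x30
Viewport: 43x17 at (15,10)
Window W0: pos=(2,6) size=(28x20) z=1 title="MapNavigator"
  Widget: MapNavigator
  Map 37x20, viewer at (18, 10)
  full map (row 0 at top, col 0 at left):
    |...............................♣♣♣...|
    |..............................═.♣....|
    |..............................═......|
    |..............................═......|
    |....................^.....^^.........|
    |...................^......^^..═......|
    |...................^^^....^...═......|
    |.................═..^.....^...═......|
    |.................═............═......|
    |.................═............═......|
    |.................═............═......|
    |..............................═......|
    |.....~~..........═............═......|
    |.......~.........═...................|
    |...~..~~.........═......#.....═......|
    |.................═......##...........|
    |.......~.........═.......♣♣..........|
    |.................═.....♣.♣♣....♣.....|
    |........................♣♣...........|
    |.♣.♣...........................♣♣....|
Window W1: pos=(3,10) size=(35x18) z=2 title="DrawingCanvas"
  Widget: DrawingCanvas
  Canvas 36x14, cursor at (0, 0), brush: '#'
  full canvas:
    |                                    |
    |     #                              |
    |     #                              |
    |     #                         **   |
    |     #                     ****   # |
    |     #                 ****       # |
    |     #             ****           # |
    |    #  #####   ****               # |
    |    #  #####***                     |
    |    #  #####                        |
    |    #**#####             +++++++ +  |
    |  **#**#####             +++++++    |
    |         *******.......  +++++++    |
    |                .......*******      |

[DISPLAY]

━━━━━━━━━━━━━━━━━━━━━━┓                    
vas                   ┃                    
──────────────────────┨                    
                      ┃                    
                      ┃                    
                      ┃                    
                    **┃                    
                ****  ┃                    
            ****      ┃                    
        ****          ┃                    
#   ****              ┃                    
#***                  ┃                    
#                     ┃                    
#             +++++++ ┃                    
#             +++++++ ┃                    
*****.......  +++++++ ┃                    
     .......*******   ┃                    


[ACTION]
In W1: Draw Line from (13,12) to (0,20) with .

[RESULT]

━━━━━━━━━━━━━━━━━━━━━━┓                    
vas                   ┃                    
──────────────────────┨                    
         .            ┃                    
        .             ┃                    
        .             ┃                    
       .            **┃                    
       .        ****  ┃                    
      .     ****      ┃                    
     .  ****          ┃                    
#   *.**              ┃                    
#***.                 ┃                    
#  .                  ┃                    
#  .          +++++++ ┃                    
# .           +++++++ ┃                    
**.**.......  +++++++ ┃                    
 .   .......*******   ┃                    


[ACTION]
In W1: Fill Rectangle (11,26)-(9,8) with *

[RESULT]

━━━━━━━━━━━━━━━━━━━━━━┓                    
vas                   ┃                    
──────────────────────┨                    
         .            ┃                    
        .             ┃                    
        .             ┃                    
       .            **┃                    
       .        ****  ┃                    
      .     ****      ┃                    
     .  ****          ┃                    
#   *.**              ┃                    
#***.                 ┃                    
****************      ┃                    
****************+++++ ┃                    
****************+++++ ┃                    
**.**.......  +++++++ ┃                    
 .   .......*******   ┃                    


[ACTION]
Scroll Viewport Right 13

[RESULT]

━━━━━━━━━━━━━┓                             
             ┃                             
─────────────┨                             
.            ┃                             
             ┃                             
             ┃                             
           **┃                             
       ****  ┃                             
   ****      ┃                             
***          ┃                             
             ┃                             
             ┃                             
*******      ┃                             
*******+++++ ┃                             
*******+++++ ┃                             
...  +++++++ ┃                             
...*******   ┃                             


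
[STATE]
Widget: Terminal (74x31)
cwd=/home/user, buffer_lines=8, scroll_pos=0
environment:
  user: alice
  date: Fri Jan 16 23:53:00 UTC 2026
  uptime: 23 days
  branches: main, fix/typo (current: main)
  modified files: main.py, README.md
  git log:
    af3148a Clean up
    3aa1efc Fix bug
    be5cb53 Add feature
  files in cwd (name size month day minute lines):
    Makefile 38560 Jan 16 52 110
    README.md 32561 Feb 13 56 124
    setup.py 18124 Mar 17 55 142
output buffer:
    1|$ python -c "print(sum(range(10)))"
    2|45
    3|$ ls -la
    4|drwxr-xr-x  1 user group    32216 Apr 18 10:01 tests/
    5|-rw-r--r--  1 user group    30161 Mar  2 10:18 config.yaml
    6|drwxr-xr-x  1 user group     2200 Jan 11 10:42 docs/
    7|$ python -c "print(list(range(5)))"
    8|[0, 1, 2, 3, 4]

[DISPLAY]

$ python -c "print(sum(range(10)))"                                       
45                                                                        
$ ls -la                                                                  
drwxr-xr-x  1 user group    32216 Apr 18 10:01 tests/                     
-rw-r--r--  1 user group    30161 Mar  2 10:18 config.yaml                
drwxr-xr-x  1 user group     2200 Jan 11 10:42 docs/                      
$ python -c "print(list(range(5)))"                                       
[0, 1, 2, 3, 4]                                                           
$ █                                                                       
                                                                          
                                                                          
                                                                          
                                                                          
                                                                          
                                                                          
                                                                          
                                                                          
                                                                          
                                                                          
                                                                          
                                                                          
                                                                          
                                                                          
                                                                          
                                                                          
                                                                          
                                                                          
                                                                          
                                                                          
                                                                          
                                                                          


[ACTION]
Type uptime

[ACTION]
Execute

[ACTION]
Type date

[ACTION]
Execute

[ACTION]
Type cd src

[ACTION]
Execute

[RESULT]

$ python -c "print(sum(range(10)))"                                       
45                                                                        
$ ls -la                                                                  
drwxr-xr-x  1 user group    32216 Apr 18 10:01 tests/                     
-rw-r--r--  1 user group    30161 Mar  2 10:18 config.yaml                
drwxr-xr-x  1 user group     2200 Jan 11 10:42 docs/                      
$ python -c "print(list(range(5)))"                                       
[0, 1, 2, 3, 4]                                                           
$ uptime                                                                  
 10:00  up 23 days                                                        
$ date                                                                    
Fri Jan 16 23:53:00 UTC 2026                                              
$ cd src                                                                  
                                                                          
$ █                                                                       
                                                                          
                                                                          
                                                                          
                                                                          
                                                                          
                                                                          
                                                                          
                                                                          
                                                                          
                                                                          
                                                                          
                                                                          
                                                                          
                                                                          
                                                                          
                                                                          


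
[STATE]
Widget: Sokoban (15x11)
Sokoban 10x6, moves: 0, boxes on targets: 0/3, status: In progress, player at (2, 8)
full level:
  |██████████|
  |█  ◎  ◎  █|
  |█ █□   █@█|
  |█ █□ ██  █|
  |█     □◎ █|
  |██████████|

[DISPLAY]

██████████     
█  ◎  ◎  █     
█ █□   █@█     
█ █□ ██  █     
█     □◎ █     
██████████     
Moves: 0  0/3  
               
               
               
               


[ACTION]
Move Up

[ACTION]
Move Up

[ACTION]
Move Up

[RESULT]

██████████     
█  ◎  ◎ @█     
█ █□   █ █     
█ █□ ██  █     
█     □◎ █     
██████████     
Moves: 1  0/3  
               
               
               
               


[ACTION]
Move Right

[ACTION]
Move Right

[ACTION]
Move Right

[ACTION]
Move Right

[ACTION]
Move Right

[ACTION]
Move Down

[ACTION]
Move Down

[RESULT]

██████████     
█  ◎  ◎  █     
█ █□   █ █     
█ █□ ██ @█     
█     □◎ █     
██████████     
Moves: 3  0/3  
               
               
               
               


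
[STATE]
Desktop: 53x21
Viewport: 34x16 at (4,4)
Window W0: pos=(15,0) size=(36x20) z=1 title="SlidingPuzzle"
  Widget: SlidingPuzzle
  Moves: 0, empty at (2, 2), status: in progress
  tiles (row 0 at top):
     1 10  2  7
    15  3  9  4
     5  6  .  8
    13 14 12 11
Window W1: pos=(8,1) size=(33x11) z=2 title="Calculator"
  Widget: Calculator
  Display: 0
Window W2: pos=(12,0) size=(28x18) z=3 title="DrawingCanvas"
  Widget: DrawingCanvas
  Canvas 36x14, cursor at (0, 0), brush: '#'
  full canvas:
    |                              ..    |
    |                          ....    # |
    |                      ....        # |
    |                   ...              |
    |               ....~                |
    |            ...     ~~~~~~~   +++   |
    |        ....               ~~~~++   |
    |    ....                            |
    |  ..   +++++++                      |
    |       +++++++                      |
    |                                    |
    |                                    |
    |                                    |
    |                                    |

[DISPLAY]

    ┃   ┃                         
    ┃┌──┃                      ...
    ┃│ 7┃                   ...   
    ┃├──┃               ....~     
    ┃│ 4┃            ...     ~~~~~
    ┃├──┃        ....             
    ┃│ 1┃    ....                 
    ┗━━━┃  ..   +++++++           
        ┃       +++++++           
        ┃                         
        ┃                         
        ┃                         
        ┃                         
        ┗━━━━━━━━━━━━━━━━━━━━━━━━━
           ┃                      
           ┗━━━━━━━━━━━━━━━━━━━━━━


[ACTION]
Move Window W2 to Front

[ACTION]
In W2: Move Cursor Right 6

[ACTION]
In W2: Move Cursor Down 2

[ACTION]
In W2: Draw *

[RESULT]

    ┃   ┃                         
    ┃┌──┃      *               ...
    ┃│ 7┃                   ...   
    ┃├──┃               ....~     
    ┃│ 4┃            ...     ~~~~~
    ┃├──┃        ....             
    ┃│ 1┃    ....                 
    ┗━━━┃  ..   +++++++           
        ┃       +++++++           
        ┃                         
        ┃                         
        ┃                         
        ┃                         
        ┗━━━━━━━━━━━━━━━━━━━━━━━━━
           ┃                      
           ┗━━━━━━━━━━━━━━━━━━━━━━


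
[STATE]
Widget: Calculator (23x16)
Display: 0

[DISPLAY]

                      0
┌───┬───┬───┬───┐      
│ 7 │ 8 │ 9 │ ÷ │      
├───┼───┼───┼───┤      
│ 4 │ 5 │ 6 │ × │      
├───┼───┼───┼───┤      
│ 1 │ 2 │ 3 │ - │      
├───┼───┼───┼───┤      
│ 0 │ . │ = │ + │      
├───┼───┼───┼───┤      
│ C │ MC│ MR│ M+│      
└───┴───┴───┴───┘      
                       
                       
                       
                       


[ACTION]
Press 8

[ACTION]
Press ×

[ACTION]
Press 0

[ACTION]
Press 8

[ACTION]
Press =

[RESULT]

                     64
┌───┬───┬───┬───┐      
│ 7 │ 8 │ 9 │ ÷ │      
├───┼───┼───┼───┤      
│ 4 │ 5 │ 6 │ × │      
├───┼───┼───┼───┤      
│ 1 │ 2 │ 3 │ - │      
├───┼───┼───┼───┤      
│ 0 │ . │ = │ + │      
├───┼───┼───┼───┤      
│ C │ MC│ MR│ M+│      
└───┴───┴───┴───┘      
                       
                       
                       
                       


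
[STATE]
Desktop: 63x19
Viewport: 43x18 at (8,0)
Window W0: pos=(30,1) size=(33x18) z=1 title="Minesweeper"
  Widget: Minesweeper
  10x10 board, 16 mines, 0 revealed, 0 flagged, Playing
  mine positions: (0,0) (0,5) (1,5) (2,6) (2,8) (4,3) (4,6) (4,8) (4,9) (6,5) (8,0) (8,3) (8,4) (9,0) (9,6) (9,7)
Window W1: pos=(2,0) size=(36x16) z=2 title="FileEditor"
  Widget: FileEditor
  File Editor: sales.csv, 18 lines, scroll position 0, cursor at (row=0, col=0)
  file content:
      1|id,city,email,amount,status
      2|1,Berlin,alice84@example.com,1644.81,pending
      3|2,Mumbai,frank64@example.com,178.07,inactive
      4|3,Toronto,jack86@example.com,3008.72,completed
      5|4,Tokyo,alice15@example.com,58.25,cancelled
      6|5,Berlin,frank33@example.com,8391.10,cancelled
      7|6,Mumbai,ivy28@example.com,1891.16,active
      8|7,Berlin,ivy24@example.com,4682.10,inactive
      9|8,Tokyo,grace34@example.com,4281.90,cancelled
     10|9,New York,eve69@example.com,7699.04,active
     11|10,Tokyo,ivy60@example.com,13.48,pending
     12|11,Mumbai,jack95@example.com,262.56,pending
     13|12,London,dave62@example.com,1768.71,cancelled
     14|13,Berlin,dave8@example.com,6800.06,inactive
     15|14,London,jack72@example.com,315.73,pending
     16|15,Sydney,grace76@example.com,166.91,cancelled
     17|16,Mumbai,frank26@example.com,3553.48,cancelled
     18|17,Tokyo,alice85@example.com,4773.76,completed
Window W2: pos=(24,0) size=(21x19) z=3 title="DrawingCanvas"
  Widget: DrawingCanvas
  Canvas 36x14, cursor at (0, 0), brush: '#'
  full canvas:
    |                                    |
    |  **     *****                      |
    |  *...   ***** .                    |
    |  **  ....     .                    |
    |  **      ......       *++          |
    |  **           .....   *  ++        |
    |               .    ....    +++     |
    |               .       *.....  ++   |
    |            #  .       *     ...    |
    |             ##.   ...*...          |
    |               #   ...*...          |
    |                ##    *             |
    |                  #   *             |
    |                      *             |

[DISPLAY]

━━━━━━━━━━━━━━━━┏━━━━━━━━━━━━━━━━━━━┓      
Editor          ┃ DrawingCanvas     ┃━━━━━━
────────────────┠───────────────────┨      
ty,email,amount,┃+                  ┃──────
lin,alice84@exam┃  **     *****     ┃      
bai,frank64@exam┃  *...   ***** .   ┃      
onto,jack86@exam┃  **  ....     .   ┃      
yo,alice15@examp┃  **      ......   ┃      
lin,frank33@exam┃  **           ....┃      
bai,ivy28@exampl┃               .   ┃      
lin,ivy24@exampl┃               .   ┃      
yo,grace34@examp┃            #  .   ┃      
 York,eve69@exam┃             ##.   ┃      
kyo,ivy60@exampl┃               #   ┃      
mbai,jack95@exam┃                ## ┃      
━━━━━━━━━━━━━━━━┃                  #┃      
                ┃                   ┃      
                ┃                   ┃      


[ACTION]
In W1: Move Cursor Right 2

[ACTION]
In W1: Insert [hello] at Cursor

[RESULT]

━━━━━━━━━━━━━━━━┏━━━━━━━━━━━━━━━━━━━┓      
Editor          ┃ DrawingCanvas     ┃━━━━━━
────────────────┠───────────────────┨      
lo█city,email,am┃+                  ┃──────
lin,alice84@exam┃  **     *****     ┃      
bai,frank64@exam┃  *...   ***** .   ┃      
onto,jack86@exam┃  **  ....     .   ┃      
yo,alice15@examp┃  **      ......   ┃      
lin,frank33@exam┃  **           ....┃      
bai,ivy28@exampl┃               .   ┃      
lin,ivy24@exampl┃               .   ┃      
yo,grace34@examp┃            #  .   ┃      
 York,eve69@exam┃             ##.   ┃      
kyo,ivy60@exampl┃               #   ┃      
mbai,jack95@exam┃                ## ┃      
━━━━━━━━━━━━━━━━┃                  #┃      
                ┃                   ┃      
                ┃                   ┃      


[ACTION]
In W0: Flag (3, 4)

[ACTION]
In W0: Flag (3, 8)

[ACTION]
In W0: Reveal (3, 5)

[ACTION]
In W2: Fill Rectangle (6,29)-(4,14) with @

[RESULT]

━━━━━━━━━━━━━━━━┏━━━━━━━━━━━━━━━━━━━┓      
Editor          ┃ DrawingCanvas     ┃━━━━━━
────────────────┠───────────────────┨      
lo█city,email,am┃+                  ┃──────
lin,alice84@exam┃  **     *****     ┃      
bai,frank64@exam┃  *...   ***** .   ┃      
onto,jack86@exam┃  **  ....     .   ┃      
yo,alice15@examp┃  **      ....@@@@@┃      
lin,frank33@exam┃  **          @@@@@┃      
bai,ivy28@exampl┃              @@@@@┃      
lin,ivy24@exampl┃               .   ┃      
yo,grace34@examp┃            #  .   ┃      
 York,eve69@exam┃             ##.   ┃      
kyo,ivy60@exampl┃               #   ┃      
mbai,jack95@exam┃                ## ┃      
━━━━━━━━━━━━━━━━┃                  #┃      
                ┃                   ┃      
                ┃                   ┃      
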